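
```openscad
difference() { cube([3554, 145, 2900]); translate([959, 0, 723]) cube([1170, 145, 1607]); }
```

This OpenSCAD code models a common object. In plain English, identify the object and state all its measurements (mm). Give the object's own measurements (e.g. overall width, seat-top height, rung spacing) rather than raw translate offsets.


A wall 3554 mm long (x), 145 mm thick (y), 2900 mm tall, with a rectangular window opening cut through it. The opening is 1170 mm wide and 1607 mm tall; its sill is at z = 723 mm and its near (−x) edge is 959 mm from the wall's −x end. The opening passes through the full wall thickness.


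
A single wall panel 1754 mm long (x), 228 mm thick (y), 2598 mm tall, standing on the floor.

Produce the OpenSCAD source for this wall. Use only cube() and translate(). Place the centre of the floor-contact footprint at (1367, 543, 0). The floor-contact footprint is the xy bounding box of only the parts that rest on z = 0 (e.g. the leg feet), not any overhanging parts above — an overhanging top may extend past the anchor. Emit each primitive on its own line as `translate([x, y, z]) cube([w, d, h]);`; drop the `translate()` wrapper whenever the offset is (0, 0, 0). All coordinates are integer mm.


translate([490, 429, 0]) cube([1754, 228, 2598]);


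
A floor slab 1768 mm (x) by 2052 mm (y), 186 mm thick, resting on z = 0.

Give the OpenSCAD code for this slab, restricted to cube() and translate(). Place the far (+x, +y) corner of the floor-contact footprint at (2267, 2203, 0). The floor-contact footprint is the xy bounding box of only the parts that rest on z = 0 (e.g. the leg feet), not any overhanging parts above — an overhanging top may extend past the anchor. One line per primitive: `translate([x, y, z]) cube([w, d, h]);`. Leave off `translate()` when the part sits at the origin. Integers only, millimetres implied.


translate([499, 151, 0]) cube([1768, 2052, 186]);


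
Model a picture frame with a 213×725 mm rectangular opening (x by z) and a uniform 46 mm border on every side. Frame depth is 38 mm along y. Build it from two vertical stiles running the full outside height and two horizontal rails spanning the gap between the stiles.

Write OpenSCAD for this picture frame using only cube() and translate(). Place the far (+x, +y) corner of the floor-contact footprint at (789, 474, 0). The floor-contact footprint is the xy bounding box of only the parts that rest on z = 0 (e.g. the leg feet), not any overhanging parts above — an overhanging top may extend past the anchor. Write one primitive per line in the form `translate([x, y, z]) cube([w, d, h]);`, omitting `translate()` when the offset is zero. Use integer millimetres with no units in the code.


translate([484, 436, 0]) cube([46, 38, 817]);
translate([743, 436, 0]) cube([46, 38, 817]);
translate([530, 436, 0]) cube([213, 38, 46]);
translate([530, 436, 771]) cube([213, 38, 46]);


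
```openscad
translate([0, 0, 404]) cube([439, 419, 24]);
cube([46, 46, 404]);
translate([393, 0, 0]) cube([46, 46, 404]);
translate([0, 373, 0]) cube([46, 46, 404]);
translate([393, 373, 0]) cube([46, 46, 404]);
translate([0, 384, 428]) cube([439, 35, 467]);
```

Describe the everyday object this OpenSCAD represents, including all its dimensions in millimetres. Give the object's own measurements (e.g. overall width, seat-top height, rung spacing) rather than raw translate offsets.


A chair. The seat is a 439×419×24 mm slab with its top at z = 428 mm, on four 46×46 mm corner legs (flush with the seat edges, standing on z = 0). A flat backrest 35 mm thick, 467 mm tall, spans the full seat width and rises from the seat top along its +y edge, rear face flush with the rear of the seat.


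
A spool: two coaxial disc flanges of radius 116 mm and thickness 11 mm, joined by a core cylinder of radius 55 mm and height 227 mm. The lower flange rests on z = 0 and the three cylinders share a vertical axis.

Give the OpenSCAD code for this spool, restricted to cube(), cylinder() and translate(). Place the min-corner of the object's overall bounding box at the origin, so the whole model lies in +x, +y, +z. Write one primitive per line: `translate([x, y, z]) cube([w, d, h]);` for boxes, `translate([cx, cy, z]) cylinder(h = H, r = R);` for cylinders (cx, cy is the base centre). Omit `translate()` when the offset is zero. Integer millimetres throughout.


translate([116, 116, 0]) cylinder(h = 11, r = 116);
translate([116, 116, 11]) cylinder(h = 227, r = 55);
translate([116, 116, 238]) cylinder(h = 11, r = 116);


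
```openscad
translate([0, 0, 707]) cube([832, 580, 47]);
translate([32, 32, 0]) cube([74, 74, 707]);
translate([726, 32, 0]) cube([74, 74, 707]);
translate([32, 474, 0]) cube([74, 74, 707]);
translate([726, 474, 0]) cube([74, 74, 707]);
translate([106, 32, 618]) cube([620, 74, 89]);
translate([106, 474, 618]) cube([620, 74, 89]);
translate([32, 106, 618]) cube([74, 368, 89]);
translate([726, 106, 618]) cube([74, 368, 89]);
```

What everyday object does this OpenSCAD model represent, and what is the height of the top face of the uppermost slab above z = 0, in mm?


A table. The table height is 754 mm.

A 832×580×47 slab sits at z = 707 on four 74 mm square posts — a table. The top surface is at 707 + 47 = 754 mm.


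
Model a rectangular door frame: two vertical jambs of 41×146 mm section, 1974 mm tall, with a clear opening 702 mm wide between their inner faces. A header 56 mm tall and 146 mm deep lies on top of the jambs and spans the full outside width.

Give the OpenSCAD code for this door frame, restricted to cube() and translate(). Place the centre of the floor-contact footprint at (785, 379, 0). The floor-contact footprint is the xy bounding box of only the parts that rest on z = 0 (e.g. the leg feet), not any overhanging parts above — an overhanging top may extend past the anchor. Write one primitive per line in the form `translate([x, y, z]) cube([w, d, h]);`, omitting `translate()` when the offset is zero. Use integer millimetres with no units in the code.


translate([393, 306, 0]) cube([41, 146, 1974]);
translate([1136, 306, 0]) cube([41, 146, 1974]);
translate([393, 306, 1974]) cube([784, 146, 56]);


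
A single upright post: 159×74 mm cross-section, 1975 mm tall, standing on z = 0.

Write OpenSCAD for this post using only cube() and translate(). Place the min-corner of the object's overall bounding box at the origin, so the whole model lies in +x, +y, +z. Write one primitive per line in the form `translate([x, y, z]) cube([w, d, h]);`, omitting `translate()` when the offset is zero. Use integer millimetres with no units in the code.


cube([159, 74, 1975]);


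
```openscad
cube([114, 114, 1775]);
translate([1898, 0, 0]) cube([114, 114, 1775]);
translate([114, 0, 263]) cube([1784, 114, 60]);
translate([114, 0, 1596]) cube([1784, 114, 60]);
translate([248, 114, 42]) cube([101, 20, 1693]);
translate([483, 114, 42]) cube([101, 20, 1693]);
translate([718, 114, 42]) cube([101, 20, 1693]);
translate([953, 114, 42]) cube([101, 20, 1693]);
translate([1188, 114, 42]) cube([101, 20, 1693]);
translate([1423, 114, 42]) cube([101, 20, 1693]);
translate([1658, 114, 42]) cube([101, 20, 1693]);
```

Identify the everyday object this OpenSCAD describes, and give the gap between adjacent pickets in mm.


A fence section. The picket gap is 134 mm.

Two posts, two rails, 7 pickets — a fence section. Span 1784 mm holds 7 pickets of 101 mm with 8 equal gaps: ⌊(1784 − 7·101) / 8⌋ = 134 mm.


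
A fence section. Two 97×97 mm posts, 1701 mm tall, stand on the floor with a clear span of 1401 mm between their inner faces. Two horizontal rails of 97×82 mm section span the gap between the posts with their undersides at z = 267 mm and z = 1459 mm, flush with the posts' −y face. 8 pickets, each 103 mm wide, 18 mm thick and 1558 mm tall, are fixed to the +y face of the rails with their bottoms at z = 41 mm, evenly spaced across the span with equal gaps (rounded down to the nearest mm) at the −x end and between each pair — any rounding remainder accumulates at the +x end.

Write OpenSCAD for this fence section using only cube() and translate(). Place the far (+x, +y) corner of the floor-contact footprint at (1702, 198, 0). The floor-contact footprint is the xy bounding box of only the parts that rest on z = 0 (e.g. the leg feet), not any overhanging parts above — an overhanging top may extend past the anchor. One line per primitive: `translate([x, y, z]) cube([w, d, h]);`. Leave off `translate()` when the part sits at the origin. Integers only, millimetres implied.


translate([107, 101, 0]) cube([97, 97, 1701]);
translate([1605, 101, 0]) cube([97, 97, 1701]);
translate([204, 101, 267]) cube([1401, 97, 82]);
translate([204, 101, 1459]) cube([1401, 97, 82]);
translate([268, 198, 41]) cube([103, 18, 1558]);
translate([435, 198, 41]) cube([103, 18, 1558]);
translate([602, 198, 41]) cube([103, 18, 1558]);
translate([769, 198, 41]) cube([103, 18, 1558]);
translate([936, 198, 41]) cube([103, 18, 1558]);
translate([1103, 198, 41]) cube([103, 18, 1558]);
translate([1270, 198, 41]) cube([103, 18, 1558]);
translate([1437, 198, 41]) cube([103, 18, 1558]);


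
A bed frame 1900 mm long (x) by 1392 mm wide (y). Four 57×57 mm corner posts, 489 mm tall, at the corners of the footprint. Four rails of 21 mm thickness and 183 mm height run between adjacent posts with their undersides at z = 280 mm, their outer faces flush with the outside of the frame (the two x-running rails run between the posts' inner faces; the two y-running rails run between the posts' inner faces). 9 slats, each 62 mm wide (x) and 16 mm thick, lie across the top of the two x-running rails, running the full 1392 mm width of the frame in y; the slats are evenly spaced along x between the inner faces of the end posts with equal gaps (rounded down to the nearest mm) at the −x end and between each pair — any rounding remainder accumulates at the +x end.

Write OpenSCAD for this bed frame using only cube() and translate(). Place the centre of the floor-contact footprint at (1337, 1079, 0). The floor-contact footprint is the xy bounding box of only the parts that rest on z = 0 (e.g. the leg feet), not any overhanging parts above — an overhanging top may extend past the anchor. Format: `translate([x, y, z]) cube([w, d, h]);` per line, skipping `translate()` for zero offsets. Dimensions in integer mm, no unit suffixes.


// slat z = rail_z + rail_h = 280 + 183 = 463
// slat gap = ⌊(1786 − 9·62) / 10⌋ = 122
translate([387, 383, 0]) cube([57, 57, 489]);
translate([387, 1718, 0]) cube([57, 57, 489]);
translate([2230, 383, 0]) cube([57, 57, 489]);
translate([2230, 1718, 0]) cube([57, 57, 489]);
translate([444, 383, 280]) cube([1786, 21, 183]);
translate([444, 1754, 280]) cube([1786, 21, 183]);
translate([387, 440, 280]) cube([21, 1278, 183]);
translate([2266, 440, 280]) cube([21, 1278, 183]);
translate([566, 383, 463]) cube([62, 1392, 16]);
translate([750, 383, 463]) cube([62, 1392, 16]);
translate([934, 383, 463]) cube([62, 1392, 16]);
translate([1118, 383, 463]) cube([62, 1392, 16]);
translate([1302, 383, 463]) cube([62, 1392, 16]);
translate([1486, 383, 463]) cube([62, 1392, 16]);
translate([1670, 383, 463]) cube([62, 1392, 16]);
translate([1854, 383, 463]) cube([62, 1392, 16]);
translate([2038, 383, 463]) cube([62, 1392, 16]);


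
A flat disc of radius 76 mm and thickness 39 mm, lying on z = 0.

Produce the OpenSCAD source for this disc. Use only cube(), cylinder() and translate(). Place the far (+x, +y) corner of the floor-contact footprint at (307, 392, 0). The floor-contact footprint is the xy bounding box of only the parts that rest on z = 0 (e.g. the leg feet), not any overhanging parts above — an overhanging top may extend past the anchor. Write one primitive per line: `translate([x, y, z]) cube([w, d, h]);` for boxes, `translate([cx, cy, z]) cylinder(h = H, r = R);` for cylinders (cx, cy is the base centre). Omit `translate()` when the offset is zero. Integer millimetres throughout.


translate([231, 316, 0]) cylinder(h = 39, r = 76);


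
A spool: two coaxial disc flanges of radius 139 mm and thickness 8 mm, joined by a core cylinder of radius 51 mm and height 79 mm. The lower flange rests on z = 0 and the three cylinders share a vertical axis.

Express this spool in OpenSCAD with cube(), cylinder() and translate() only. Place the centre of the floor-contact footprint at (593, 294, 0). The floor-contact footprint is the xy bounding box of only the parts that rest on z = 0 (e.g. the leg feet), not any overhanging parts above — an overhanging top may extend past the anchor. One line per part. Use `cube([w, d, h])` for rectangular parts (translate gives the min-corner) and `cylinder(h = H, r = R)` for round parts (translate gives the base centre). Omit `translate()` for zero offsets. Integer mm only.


translate([593, 294, 0]) cylinder(h = 8, r = 139);
translate([593, 294, 8]) cylinder(h = 79, r = 51);
translate([593, 294, 87]) cylinder(h = 8, r = 139);


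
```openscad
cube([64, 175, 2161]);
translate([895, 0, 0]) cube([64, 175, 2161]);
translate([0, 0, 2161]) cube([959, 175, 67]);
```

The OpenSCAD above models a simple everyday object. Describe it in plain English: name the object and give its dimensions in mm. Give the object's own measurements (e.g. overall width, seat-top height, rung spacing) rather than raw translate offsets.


A door frame. The clear opening is 831 mm wide and 2161 mm high. Two 64 mm wide jambs, 175 mm deep, stand either side of the opening from the floor to the top of the opening. A 67 mm thick head sits across the top of both jambs, spanning the full outside width of the frame.


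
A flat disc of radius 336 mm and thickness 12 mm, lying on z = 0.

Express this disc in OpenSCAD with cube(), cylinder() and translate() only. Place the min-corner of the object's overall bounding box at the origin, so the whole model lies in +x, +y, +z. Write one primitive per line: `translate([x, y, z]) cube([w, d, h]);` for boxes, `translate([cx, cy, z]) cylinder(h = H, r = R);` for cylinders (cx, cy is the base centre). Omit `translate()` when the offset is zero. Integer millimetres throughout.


translate([336, 336, 0]) cylinder(h = 12, r = 336);


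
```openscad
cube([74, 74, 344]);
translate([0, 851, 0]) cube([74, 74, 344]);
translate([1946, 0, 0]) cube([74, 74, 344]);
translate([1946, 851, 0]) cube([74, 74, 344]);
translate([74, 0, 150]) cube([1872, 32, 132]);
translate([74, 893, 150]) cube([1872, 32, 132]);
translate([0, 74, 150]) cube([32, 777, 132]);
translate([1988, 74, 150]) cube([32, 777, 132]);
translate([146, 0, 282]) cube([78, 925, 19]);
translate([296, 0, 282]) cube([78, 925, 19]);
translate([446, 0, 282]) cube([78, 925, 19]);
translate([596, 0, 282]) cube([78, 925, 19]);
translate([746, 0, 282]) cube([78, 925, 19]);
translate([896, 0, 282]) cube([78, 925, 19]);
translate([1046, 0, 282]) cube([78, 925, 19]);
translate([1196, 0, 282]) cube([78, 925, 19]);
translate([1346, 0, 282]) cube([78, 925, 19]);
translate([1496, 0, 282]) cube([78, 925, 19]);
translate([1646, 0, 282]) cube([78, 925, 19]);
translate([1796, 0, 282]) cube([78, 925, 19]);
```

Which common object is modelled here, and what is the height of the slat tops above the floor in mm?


A bed frame. The slat-top height is 301 mm.

Four posts, four rails, and a row of slats — a bed frame. Slats sit on the rails at z = 150 + 132 = 282; with slat thickness 19, the top is 301 mm.


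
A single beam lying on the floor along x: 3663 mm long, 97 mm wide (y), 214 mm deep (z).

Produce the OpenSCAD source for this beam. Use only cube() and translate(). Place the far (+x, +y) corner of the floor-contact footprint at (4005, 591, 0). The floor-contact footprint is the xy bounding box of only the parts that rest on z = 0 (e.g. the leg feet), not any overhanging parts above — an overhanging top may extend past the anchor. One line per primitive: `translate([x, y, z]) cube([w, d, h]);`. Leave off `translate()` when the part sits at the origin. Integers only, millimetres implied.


translate([342, 494, 0]) cube([3663, 97, 214]);


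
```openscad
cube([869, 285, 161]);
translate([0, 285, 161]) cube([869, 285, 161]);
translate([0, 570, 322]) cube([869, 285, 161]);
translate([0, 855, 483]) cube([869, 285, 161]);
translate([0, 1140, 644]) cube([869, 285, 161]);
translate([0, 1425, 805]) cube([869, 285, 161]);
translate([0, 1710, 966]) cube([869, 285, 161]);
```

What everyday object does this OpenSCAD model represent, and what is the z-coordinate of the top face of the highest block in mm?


A staircase. The total rise is 1127 mm.

7 identical blocks, each offset up and back from the previous — a staircase. Each step is 161 mm tall and there are 7 of them, so the total rise is 7 × 161 = 1127 mm.


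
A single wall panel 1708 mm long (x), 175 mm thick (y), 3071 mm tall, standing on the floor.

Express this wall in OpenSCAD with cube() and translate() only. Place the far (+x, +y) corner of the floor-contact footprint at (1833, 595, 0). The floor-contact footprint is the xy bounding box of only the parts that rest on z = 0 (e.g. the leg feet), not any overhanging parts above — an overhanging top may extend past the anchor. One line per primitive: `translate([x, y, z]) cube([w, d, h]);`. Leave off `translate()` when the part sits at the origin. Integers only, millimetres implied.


translate([125, 420, 0]) cube([1708, 175, 3071]);


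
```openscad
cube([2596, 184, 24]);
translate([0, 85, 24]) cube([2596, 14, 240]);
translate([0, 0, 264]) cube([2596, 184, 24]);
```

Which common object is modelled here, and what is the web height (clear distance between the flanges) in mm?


An I-beam. The web height is 240 mm.

Two wide flanges with a thin centred web — an I-beam. Overall 288 mm minus two 24 mm flanges gives a web of 288 − 2·24 = 240 mm.


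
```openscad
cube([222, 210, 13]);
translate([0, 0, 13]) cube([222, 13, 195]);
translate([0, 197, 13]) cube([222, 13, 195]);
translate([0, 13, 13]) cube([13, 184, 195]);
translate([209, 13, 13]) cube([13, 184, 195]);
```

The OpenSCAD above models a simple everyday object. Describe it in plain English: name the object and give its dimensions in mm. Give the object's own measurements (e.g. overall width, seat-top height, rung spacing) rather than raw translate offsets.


An open-topped rectangular box: outside dimensions 222×210×208 mm, with a uniform wall and base thickness of 13 mm. The base is a full 222×210 slab on the floor; four walls sit on top of the base. The front and back walls (the −y and +y sides) span the full width; the two side walls fit between them.


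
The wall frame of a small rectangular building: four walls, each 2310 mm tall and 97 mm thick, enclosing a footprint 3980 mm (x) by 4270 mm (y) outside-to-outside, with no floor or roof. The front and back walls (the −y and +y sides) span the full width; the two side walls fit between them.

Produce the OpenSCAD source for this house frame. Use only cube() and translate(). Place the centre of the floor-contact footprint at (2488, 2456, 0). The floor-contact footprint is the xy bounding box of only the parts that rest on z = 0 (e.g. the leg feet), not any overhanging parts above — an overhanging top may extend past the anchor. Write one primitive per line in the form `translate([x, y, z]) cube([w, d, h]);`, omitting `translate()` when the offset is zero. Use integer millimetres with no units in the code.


translate([498, 321, 0]) cube([3980, 97, 2310]);
translate([498, 4494, 0]) cube([3980, 97, 2310]);
translate([498, 418, 0]) cube([97, 4076, 2310]);
translate([4381, 418, 0]) cube([97, 4076, 2310]);


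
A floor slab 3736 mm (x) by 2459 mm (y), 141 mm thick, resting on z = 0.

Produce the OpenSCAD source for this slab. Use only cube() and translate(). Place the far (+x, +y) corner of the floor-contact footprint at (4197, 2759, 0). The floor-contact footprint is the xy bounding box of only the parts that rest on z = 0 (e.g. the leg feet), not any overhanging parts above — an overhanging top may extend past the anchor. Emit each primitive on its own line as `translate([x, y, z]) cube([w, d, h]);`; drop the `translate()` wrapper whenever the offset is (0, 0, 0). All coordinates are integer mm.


translate([461, 300, 0]) cube([3736, 2459, 141]);


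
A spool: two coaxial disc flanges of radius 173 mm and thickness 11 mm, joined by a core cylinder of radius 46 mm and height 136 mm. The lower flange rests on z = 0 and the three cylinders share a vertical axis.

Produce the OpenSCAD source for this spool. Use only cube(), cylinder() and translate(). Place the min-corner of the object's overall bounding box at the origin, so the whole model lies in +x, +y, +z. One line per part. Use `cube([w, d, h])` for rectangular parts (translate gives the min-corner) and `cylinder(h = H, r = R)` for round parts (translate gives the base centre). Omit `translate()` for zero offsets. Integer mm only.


translate([173, 173, 0]) cylinder(h = 11, r = 173);
translate([173, 173, 11]) cylinder(h = 136, r = 46);
translate([173, 173, 147]) cylinder(h = 11, r = 173);


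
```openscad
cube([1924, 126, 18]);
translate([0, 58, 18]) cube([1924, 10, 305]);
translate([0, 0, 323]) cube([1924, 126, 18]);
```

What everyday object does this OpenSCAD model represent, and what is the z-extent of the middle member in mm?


An I-beam. The web height is 305 mm.

Two wide flanges with a thin centred web — an I-beam. Overall 341 mm minus two 18 mm flanges gives a web of 341 − 2·18 = 305 mm.


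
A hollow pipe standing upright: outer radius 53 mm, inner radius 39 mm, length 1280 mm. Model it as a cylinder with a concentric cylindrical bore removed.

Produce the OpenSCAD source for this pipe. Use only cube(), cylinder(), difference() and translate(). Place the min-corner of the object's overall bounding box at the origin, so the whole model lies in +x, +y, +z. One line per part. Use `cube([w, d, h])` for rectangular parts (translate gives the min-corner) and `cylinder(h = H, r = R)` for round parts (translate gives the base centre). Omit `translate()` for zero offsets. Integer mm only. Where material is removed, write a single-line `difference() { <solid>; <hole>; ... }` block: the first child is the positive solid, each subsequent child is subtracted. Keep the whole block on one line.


difference() { translate([53, 53, 0]) cylinder(h = 1280, r = 53); translate([53, 53, 0]) cylinder(h = 1280, r = 39); }


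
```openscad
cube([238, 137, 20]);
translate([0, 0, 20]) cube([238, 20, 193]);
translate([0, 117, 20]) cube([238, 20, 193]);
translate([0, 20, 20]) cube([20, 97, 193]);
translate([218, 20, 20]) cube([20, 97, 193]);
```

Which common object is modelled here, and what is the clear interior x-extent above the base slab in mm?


An open box. The internal width is 198 mm.

A 238×137 base slab with four walls standing on it — an open box. The base is 238 mm wide and the walls are 20 mm thick, so the internal width is 238 − 2 × 20 = 198 mm.


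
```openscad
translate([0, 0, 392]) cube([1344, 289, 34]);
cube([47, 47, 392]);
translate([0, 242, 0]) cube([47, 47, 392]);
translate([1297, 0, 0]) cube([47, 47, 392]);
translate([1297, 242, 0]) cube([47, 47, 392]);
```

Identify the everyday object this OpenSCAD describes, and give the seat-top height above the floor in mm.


A bench. The seat-top height is 426 mm.

A long slab on four corner posts — a bench. The slab sits at z = 392 with thickness 34, so the top is 392 + 34 = 426 mm.


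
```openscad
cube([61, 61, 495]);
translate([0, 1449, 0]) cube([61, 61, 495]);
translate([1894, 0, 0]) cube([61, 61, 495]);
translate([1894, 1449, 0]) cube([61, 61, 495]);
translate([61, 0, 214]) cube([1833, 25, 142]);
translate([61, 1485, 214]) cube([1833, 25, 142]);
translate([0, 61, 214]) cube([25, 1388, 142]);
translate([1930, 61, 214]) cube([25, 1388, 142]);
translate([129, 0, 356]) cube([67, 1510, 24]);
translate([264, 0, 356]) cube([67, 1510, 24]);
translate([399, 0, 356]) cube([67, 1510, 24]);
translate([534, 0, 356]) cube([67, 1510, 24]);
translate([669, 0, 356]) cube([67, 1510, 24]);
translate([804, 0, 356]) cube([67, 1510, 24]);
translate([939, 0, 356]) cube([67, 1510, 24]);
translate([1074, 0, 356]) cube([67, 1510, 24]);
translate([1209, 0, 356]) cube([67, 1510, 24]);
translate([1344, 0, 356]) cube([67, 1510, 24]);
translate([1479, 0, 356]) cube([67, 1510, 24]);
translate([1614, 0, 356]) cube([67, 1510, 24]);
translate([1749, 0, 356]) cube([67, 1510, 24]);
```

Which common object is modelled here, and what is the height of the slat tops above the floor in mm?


A bed frame. The slat-top height is 380 mm.

Four posts, four rails, and a row of slats — a bed frame. Slats sit on the rails at z = 214 + 142 = 356; with slat thickness 24, the top is 380 mm.


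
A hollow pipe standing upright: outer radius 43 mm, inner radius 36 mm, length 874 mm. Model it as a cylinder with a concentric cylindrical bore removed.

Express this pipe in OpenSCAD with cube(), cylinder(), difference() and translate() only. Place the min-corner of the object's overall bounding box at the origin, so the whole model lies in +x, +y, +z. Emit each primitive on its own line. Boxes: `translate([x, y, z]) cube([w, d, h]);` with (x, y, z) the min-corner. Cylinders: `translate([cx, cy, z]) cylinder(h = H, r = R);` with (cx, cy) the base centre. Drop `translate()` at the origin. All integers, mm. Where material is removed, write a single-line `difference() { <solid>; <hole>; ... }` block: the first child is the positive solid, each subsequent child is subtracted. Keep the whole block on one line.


difference() { translate([43, 43, 0]) cylinder(h = 874, r = 43); translate([43, 43, 0]) cylinder(h = 874, r = 36); }


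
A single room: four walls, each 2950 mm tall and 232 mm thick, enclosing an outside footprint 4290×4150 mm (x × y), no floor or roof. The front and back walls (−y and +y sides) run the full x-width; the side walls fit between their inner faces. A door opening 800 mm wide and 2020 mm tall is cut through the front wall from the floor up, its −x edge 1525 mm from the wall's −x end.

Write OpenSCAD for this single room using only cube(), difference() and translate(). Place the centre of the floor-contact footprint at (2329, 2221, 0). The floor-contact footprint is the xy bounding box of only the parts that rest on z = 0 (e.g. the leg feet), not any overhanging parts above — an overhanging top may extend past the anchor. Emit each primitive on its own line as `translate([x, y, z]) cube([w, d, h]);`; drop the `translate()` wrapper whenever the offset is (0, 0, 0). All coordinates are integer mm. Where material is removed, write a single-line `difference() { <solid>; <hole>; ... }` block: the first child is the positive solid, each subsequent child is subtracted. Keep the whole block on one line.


difference() { translate([184, 146, 0]) cube([4290, 232, 2950]); translate([1709, 146, 0]) cube([800, 232, 2020]); }
translate([184, 4064, 0]) cube([4290, 232, 2950]);
translate([184, 378, 0]) cube([232, 3686, 2950]);
translate([4242, 378, 0]) cube([232, 3686, 2950]);


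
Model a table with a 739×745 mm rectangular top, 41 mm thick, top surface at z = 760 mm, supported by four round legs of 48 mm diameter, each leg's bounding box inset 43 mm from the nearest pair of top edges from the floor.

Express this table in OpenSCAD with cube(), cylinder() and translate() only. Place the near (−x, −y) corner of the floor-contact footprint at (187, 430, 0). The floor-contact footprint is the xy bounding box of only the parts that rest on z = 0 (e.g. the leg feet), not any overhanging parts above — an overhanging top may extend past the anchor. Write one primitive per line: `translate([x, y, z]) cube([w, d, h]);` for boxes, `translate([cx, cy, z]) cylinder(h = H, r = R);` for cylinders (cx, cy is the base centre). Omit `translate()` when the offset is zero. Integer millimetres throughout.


// leg_h = 760 - 41 = 719
translate([144, 387, 719]) cube([739, 745, 41]);
translate([211, 454, 0]) cylinder(h = 719, r = 24);
translate([816, 454, 0]) cylinder(h = 719, r = 24);
translate([211, 1065, 0]) cylinder(h = 719, r = 24);
translate([816, 1065, 0]) cylinder(h = 719, r = 24);


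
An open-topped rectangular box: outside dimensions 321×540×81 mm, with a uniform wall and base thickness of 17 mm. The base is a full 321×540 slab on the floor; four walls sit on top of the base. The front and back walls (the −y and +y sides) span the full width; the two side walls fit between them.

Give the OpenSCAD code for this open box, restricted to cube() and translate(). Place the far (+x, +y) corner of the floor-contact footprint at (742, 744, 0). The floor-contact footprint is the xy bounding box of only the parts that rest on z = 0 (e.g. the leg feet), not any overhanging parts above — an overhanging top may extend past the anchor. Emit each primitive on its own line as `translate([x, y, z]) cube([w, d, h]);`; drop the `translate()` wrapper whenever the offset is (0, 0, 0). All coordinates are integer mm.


translate([421, 204, 0]) cube([321, 540, 17]);
translate([421, 204, 17]) cube([321, 17, 64]);
translate([421, 727, 17]) cube([321, 17, 64]);
translate([421, 221, 17]) cube([17, 506, 64]);
translate([725, 221, 17]) cube([17, 506, 64]);


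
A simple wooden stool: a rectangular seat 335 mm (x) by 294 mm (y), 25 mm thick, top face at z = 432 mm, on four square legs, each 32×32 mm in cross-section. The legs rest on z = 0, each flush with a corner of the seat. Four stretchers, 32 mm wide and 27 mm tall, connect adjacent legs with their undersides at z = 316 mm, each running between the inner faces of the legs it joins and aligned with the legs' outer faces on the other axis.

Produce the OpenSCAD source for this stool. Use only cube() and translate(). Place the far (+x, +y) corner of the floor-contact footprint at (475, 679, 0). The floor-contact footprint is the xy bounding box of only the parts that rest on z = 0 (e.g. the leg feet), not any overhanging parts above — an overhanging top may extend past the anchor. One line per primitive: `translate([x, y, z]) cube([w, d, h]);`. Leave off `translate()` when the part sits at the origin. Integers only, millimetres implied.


translate([140, 385, 407]) cube([335, 294, 25]);
translate([140, 385, 0]) cube([32, 32, 407]);
translate([443, 385, 0]) cube([32, 32, 407]);
translate([140, 647, 0]) cube([32, 32, 407]);
translate([443, 647, 0]) cube([32, 32, 407]);
translate([172, 385, 316]) cube([271, 32, 27]);
translate([172, 647, 316]) cube([271, 32, 27]);
translate([140, 417, 316]) cube([32, 230, 27]);
translate([443, 417, 316]) cube([32, 230, 27]);


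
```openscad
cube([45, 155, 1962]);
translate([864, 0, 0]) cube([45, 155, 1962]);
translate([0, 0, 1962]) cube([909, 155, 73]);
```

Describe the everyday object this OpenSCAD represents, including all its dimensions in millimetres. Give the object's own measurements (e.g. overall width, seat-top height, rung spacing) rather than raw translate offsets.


A door frame. The clear opening is 819 mm wide and 1962 mm high. Two 45 mm wide jambs, 155 mm deep, stand either side of the opening from the floor to the top of the opening. A 73 mm thick head sits across the top of both jambs, spanning the full outside width of the frame.


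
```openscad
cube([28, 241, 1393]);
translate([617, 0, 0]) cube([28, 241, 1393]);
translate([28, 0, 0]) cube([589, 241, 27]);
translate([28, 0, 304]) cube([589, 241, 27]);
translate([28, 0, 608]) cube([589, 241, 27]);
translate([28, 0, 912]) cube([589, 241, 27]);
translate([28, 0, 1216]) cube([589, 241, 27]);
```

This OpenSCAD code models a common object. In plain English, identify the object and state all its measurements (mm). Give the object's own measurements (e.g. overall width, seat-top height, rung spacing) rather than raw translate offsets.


An open bookshelf. Two side panels, each 28 mm thick, 241 mm deep and 1393 mm tall, stand 645 mm apart (outside-to-outside). Between them sit 5 shelves, each 27 mm thick and 241 mm deep, spanning the full gap between the sides. The bottom shelf rests on the floor (its underside at z = 0) and the clear gap between one shelf's top and the next shelf's underside is 277 mm.


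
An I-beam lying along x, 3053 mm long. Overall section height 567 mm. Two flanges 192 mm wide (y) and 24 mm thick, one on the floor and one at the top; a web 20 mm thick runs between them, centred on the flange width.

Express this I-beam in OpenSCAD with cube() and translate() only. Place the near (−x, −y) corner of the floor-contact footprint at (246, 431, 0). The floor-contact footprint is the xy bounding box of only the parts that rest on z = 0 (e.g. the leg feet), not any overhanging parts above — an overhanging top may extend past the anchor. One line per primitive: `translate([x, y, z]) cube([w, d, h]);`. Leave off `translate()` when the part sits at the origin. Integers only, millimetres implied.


translate([246, 431, 0]) cube([3053, 192, 24]);
translate([246, 517, 24]) cube([3053, 20, 519]);
translate([246, 431, 543]) cube([3053, 192, 24]);


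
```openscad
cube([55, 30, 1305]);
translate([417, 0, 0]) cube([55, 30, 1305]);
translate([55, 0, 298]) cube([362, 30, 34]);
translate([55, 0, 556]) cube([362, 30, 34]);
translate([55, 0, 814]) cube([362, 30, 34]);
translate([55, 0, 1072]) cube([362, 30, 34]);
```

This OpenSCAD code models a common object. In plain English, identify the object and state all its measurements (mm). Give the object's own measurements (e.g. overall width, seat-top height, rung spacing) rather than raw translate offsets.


A straight ladder. Two 55×30 mm vertical rails, 1305 mm tall, stand 472 mm apart (outside-to-outside) with their front faces coplanar on the −y side. 4 rungs, each 30 mm deep and 34 mm tall, span between the inner faces of the rails, front faces flush with the rails. The lowest rung's underside is at z = 298 mm and rungs are spaced 258 mm apart (underside to underside).


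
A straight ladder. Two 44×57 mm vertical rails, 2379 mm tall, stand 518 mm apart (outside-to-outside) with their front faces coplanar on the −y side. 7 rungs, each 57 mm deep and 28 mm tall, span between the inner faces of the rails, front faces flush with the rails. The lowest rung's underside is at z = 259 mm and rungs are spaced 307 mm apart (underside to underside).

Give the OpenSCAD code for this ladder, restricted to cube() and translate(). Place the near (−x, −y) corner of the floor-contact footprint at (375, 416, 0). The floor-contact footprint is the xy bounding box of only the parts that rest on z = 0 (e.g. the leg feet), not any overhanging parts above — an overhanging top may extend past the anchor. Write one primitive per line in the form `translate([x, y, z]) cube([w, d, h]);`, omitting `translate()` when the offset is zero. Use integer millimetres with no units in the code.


// rung span = 518 - 2*44 = 430
// rung[k] z = 259 + k*307
translate([375, 416, 0]) cube([44, 57, 2379]);
translate([849, 416, 0]) cube([44, 57, 2379]);
translate([419, 416, 259]) cube([430, 57, 28]);
translate([419, 416, 566]) cube([430, 57, 28]);
translate([419, 416, 873]) cube([430, 57, 28]);
translate([419, 416, 1180]) cube([430, 57, 28]);
translate([419, 416, 1487]) cube([430, 57, 28]);
translate([419, 416, 1794]) cube([430, 57, 28]);
translate([419, 416, 2101]) cube([430, 57, 28]);


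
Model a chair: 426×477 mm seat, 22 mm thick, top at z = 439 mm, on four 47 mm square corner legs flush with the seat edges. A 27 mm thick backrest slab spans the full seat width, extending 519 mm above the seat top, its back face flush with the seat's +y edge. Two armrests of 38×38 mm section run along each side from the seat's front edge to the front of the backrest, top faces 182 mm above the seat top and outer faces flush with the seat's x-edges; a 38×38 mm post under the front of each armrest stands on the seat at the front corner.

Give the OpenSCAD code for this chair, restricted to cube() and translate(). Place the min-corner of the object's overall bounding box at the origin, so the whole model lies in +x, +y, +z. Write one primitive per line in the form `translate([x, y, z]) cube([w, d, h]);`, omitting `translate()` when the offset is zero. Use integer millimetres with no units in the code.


translate([0, 0, 417]) cube([426, 477, 22]);
cube([47, 47, 417]);
translate([379, 0, 0]) cube([47, 47, 417]);
translate([0, 430, 0]) cube([47, 47, 417]);
translate([379, 430, 0]) cube([47, 47, 417]);
translate([0, 450, 439]) cube([426, 27, 519]);
translate([0, 0, 583]) cube([38, 450, 38]);
translate([388, 0, 583]) cube([38, 450, 38]);
translate([0, 0, 439]) cube([38, 38, 144]);
translate([388, 0, 439]) cube([38, 38, 144]);


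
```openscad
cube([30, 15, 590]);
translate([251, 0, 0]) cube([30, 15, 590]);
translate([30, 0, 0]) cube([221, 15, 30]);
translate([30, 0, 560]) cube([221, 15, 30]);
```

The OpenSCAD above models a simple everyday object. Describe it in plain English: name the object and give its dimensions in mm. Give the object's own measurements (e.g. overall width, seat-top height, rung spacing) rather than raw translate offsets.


A rectangular picture frame lying in the x–z plane (depth along y). The opening is 221 mm wide (x) by 530 mm tall (z), surrounded by a border 30 mm wide on all four sides. The frame is 15 mm deep and is made of two full-height vertical stiles with two horizontal rails fitted between them.


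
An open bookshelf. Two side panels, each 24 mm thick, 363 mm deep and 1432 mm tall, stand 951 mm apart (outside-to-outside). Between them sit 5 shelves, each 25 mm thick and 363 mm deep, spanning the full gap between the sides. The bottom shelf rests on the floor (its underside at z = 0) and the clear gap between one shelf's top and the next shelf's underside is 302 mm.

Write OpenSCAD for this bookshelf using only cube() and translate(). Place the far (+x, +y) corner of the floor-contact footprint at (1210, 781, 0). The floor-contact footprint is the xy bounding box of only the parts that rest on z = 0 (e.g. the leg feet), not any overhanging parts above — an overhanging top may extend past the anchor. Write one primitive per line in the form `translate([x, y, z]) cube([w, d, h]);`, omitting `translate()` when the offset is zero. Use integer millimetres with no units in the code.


translate([259, 418, 0]) cube([24, 363, 1432]);
translate([1186, 418, 0]) cube([24, 363, 1432]);
translate([283, 418, 0]) cube([903, 363, 25]);
translate([283, 418, 327]) cube([903, 363, 25]);
translate([283, 418, 654]) cube([903, 363, 25]);
translate([283, 418, 981]) cube([903, 363, 25]);
translate([283, 418, 1308]) cube([903, 363, 25]);


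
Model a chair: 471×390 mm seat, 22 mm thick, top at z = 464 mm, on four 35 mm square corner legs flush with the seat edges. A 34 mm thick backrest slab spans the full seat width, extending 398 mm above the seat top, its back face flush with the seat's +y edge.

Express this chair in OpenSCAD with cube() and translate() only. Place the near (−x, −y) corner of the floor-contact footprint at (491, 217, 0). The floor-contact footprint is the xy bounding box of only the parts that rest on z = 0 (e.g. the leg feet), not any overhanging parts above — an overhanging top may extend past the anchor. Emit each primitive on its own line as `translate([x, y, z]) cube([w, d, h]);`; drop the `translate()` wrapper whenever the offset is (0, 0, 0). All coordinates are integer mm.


translate([491, 217, 442]) cube([471, 390, 22]);
translate([491, 217, 0]) cube([35, 35, 442]);
translate([927, 217, 0]) cube([35, 35, 442]);
translate([491, 572, 0]) cube([35, 35, 442]);
translate([927, 572, 0]) cube([35, 35, 442]);
translate([491, 573, 464]) cube([471, 34, 398]);


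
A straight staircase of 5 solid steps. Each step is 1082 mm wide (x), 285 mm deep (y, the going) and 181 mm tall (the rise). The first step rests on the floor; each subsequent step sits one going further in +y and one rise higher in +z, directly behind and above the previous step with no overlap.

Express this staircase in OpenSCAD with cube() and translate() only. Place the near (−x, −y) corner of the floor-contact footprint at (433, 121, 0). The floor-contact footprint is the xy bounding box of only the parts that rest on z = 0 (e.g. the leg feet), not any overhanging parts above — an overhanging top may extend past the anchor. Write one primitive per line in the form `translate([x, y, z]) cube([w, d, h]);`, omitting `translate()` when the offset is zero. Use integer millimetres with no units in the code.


translate([433, 121, 0]) cube([1082, 285, 181]);
translate([433, 406, 181]) cube([1082, 285, 181]);
translate([433, 691, 362]) cube([1082, 285, 181]);
translate([433, 976, 543]) cube([1082, 285, 181]);
translate([433, 1261, 724]) cube([1082, 285, 181]);
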